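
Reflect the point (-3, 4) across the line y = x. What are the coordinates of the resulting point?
(4, -3)

Reflection across line y = x: (-3, 4) → (4, -3)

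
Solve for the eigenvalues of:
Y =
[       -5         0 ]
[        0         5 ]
λ = -5, 5

Solve det(Y - λI) = 0. For a 2×2 matrix the characteristic equation is λ² - (trace)λ + det = 0.
trace(Y) = a + d = -5 + 5 = 0.
det(Y) = a*d - b*c = (-5)*(5) - (0)*(0) = -25 - 0 = -25.
Characteristic equation: λ² - (0)λ + (-25) = 0.
Discriminant = (0)² - 4*(-25) = 0 + 100 = 100.
λ = (0 ± √100) / 2 = (0 ± 10) / 2 = -5, 5.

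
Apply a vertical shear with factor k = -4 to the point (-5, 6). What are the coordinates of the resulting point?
(-5, 26)

Shear matrix for vertical shear with factor k = -4:
[[1, 0], [-4, 1]]
Result: (-5, 6) → (-5, 26)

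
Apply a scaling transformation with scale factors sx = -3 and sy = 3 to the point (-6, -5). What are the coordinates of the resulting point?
(18, -15)

Scaling matrix:
[[-3, 0], [0, 3]]
Result: (-6 × -3, -5 × 3) = (18, -15)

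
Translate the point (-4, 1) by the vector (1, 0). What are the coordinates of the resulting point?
(-3, 1)

Translation by (1, 0):
x' = -4 + 1 = -3
y' = 1 + 0 = 1
Homogeneous matrix: [[1, 0, 1], [0, 1, 0], [0, 0, 1]]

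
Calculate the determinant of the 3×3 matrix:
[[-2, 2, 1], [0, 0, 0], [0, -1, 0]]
0

Expansion along first row:
det = -2·det([[0,0],[-1,0]]) - 2·det([[0,0],[0,0]]) + 1·det([[0,0],[0,-1]])
    = -2·(0·0 - 0·-1) - 2·(0·0 - 0·0) + 1·(0·-1 - 0·0)
    = -2·0 - 2·0 + 1·0
    = 0 + 0 + 0 = 0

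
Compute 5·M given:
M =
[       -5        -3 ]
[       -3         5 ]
5M =
[      -25       -15 ]
[      -15        25 ]

Scalar multiplication is elementwise: (5M)[i][j] = 5 * M[i][j].
  (5M)[0][0] = 5 * (-5) = -25
  (5M)[0][1] = 5 * (-3) = -15
  (5M)[1][0] = 5 * (-3) = -15
  (5M)[1][1] = 5 * (5) = 25
5M =
[      -25       -15 ]
[      -15        25 ]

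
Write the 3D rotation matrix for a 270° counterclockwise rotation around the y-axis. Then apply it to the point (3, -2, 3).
R = [[0, 0, -1], [0, 1, 0], [1, 0, 0]]; R·(3, -2, 3) = (-3, -2, 3)

Rotation matrix for 270° around y-axis:
cos(270°) = 0, sin(270°) = -1
R = [[0, 0, -1], [0, 1, 0], [1, 0, 0]]
Apply to (3, -2, 3): R·[3, -2, 3]ᵀ = (-3, -2, 3)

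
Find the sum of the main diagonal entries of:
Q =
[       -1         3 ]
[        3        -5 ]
tr(Q) = -1 - 5 = -6

The trace of a square matrix is the sum of its diagonal entries.
Diagonal entries of Q: Q[0][0] = -1, Q[1][1] = -5.
tr(Q) = -1 - 5 = -6.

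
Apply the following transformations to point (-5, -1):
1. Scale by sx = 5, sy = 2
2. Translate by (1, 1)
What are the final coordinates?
(-24, -1)

Step 1: Scale (-5, -1) by (sx, sy) = (5, 2) → (-25, -2)
Step 2: Translate by (1, 1) → (-24, -1)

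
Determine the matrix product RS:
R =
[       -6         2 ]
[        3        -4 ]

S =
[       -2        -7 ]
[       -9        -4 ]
RS =
[       -6        34 ]
[       30        -5 ]

Matrix multiplication: (RS)[i][j] = sum over k of R[i][k] * S[k][j].
  (RS)[0][0] = (-6)*(-2) + (2)*(-9) = -6
  (RS)[0][1] = (-6)*(-7) + (2)*(-4) = 34
  (RS)[1][0] = (3)*(-2) + (-4)*(-9) = 30
  (RS)[1][1] = (3)*(-7) + (-4)*(-4) = -5
RS =
[       -6        34 ]
[       30        -5 ]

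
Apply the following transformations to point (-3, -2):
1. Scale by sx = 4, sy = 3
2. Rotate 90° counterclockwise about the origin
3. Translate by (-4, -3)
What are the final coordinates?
(2, -15)

Step 1: Scale → (-12, -6)
Step 2: Rotate 90° → (6, -12)
Step 3: Translate → (2, -15)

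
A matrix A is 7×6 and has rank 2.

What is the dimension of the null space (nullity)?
4

The rank-nullity theorem for an m×n matrix states:
rank(A) + nullity(A) = n (the number of columns).
Here n = 6 and rank(A) = 2, so nullity(A) = 6 - 2 = 4.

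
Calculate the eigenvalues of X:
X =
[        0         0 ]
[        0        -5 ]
λ = -5, 0

Solve det(X - λI) = 0. For a 2×2 matrix the characteristic equation is λ² - (trace)λ + det = 0.
trace(X) = a + d = 0 - 5 = -5.
det(X) = a*d - b*c = (0)*(-5) - (0)*(0) = 0 - 0 = 0.
Characteristic equation: λ² - (-5)λ + (0) = 0.
Discriminant = (-5)² - 4*(0) = 25 - 0 = 25.
λ = (-5 ± √25) / 2 = (-5 ± 5) / 2 = -5, 0.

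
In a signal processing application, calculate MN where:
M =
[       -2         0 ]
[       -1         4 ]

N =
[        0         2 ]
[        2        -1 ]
MN =
[        0        -4 ]
[        8        -6 ]

Matrix multiplication: (MN)[i][j] = sum over k of M[i][k] * N[k][j].
  (MN)[0][0] = (-2)*(0) + (0)*(2) = 0
  (MN)[0][1] = (-2)*(2) + (0)*(-1) = -4
  (MN)[1][0] = (-1)*(0) + (4)*(2) = 8
  (MN)[1][1] = (-1)*(2) + (4)*(-1) = -6
MN =
[        0        -4 ]
[        8        -6 ]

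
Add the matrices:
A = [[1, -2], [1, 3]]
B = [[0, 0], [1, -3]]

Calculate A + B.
[[1, -2], [2, 0]]

Add corresponding elements:
(1)+(0)=1
(-2)+(0)=-2
(1)+(1)=2
(3)+(-3)=0
A + B = [[1, -2], [2, 0]]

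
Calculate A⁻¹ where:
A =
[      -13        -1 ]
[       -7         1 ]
det(A) = -20
A⁻¹ =
[    -1/20     -1/20 ]
[    -7/20     13/20 ]

For a 2×2 matrix A = [[a, b], [c, d]] with det(A) ≠ 0, A⁻¹ = (1/det(A)) * [[d, -b], [-c, a]].
det(A) = (-13)*(1) - (-1)*(-7) = -13 - 7 = -20.
A⁻¹ = (1/-20) * [[1, 1], [7, -13]].
Dividing each entry by -20 and reducing:
A⁻¹ =
[    -1/20     -1/20 ]
[    -7/20     13/20 ]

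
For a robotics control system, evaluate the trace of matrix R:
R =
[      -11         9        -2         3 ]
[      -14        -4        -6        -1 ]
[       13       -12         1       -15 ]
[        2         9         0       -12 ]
tr(R) = -11 - 4 + 1 - 12 = -26

The trace of a square matrix is the sum of its diagonal entries.
Diagonal entries of R: R[0][0] = -11, R[1][1] = -4, R[2][2] = 1, R[3][3] = -12.
tr(R) = -11 - 4 + 1 - 12 = -26.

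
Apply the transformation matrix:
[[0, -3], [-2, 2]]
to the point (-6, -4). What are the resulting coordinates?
(12, 4)

Matrix multiplication:
[[0, -3], [-2, 2]] × [-6, -4]ᵀ
= [0×-6 + -3×-4, -2×-6 + 2×-4]ᵀ
= [12.0000, 4.0000]ᵀ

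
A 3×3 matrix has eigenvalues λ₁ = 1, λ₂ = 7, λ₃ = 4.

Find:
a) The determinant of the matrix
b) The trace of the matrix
det = 28, trace = 12

Two standard eigenvalue identities:
- det(A) equals the product of the eigenvalues (counted with multiplicity).
- trace(A) equals the sum of the eigenvalues.
det(A) = (1)*(7)*(4) = 28.
trace(A) = 1 + 7 + 4 = 12.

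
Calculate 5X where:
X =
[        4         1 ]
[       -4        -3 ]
5X =
[       20         5 ]
[      -20       -15 ]

Scalar multiplication is elementwise: (5X)[i][j] = 5 * X[i][j].
  (5X)[0][0] = 5 * (4) = 20
  (5X)[0][1] = 5 * (1) = 5
  (5X)[1][0] = 5 * (-4) = -20
  (5X)[1][1] = 5 * (-3) = -15
5X =
[       20         5 ]
[      -20       -15 ]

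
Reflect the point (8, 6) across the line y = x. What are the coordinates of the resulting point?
(6, 8)

Reflection across line y = x: (8, 6) → (6, 8)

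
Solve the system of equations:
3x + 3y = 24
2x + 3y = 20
x = 4, y = 4

Use elimination (row reduction):
Equation 1: 3x + 3y = 24.
Equation 2: 2x + 3y = 20.
Multiply Eq1 by 2 and Eq2 by 3: 6x + 6y = 48;  6x + 9y = 60.
Subtract: (3)y = 12, so y = 4.
Back-substitute into Eq1: 3x + 3*(4) = 24, so x = 4.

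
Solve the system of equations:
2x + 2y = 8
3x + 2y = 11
x = 3, y = 1

Use elimination (row reduction):
Equation 1: 2x + 2y = 8.
Equation 2: 3x + 2y = 11.
Multiply Eq1 by 3 and Eq2 by 2: 6x + 6y = 24;  6x + 4y = 22.
Subtract: (-2)y = -2, so y = 1.
Back-substitute into Eq1: 2x + 2*(1) = 8, so x = 3.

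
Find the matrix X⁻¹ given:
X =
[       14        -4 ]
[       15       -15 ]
det(X) = -150
X⁻¹ =
[     1/10     -2/75 ]
[     1/10     -7/75 ]

For a 2×2 matrix X = [[a, b], [c, d]] with det(X) ≠ 0, X⁻¹ = (1/det(X)) * [[d, -b], [-c, a]].
det(X) = (14)*(-15) - (-4)*(15) = -210 + 60 = -150.
X⁻¹ = (1/-150) * [[-15, 4], [-15, 14]].
Dividing each entry by -150 and reducing:
X⁻¹ =
[     1/10     -2/75 ]
[     1/10     -7/75 ]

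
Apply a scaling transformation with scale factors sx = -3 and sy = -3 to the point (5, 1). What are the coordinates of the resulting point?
(-15, -3)

Scaling matrix:
[[-3, 0], [0, -3]]
Result: (5 × -3, 1 × -3) = (-15, -3)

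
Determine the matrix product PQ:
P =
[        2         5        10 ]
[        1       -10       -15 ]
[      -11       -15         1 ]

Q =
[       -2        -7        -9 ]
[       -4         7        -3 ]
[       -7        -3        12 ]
PQ =
[      -94        -9        87 ]
[      143       -32      -159 ]
[       75       -31       156 ]

Matrix multiplication: (PQ)[i][j] = sum over k of P[i][k] * Q[k][j].
  (PQ)[0][0] = (2)*(-2) + (5)*(-4) + (10)*(-7) = -94
  (PQ)[0][1] = (2)*(-7) + (5)*(7) + (10)*(-3) = -9
  (PQ)[0][2] = (2)*(-9) + (5)*(-3) + (10)*(12) = 87
  (PQ)[1][0] = (1)*(-2) + (-10)*(-4) + (-15)*(-7) = 143
  (PQ)[1][1] = (1)*(-7) + (-10)*(7) + (-15)*(-3) = -32
  (PQ)[1][2] = (1)*(-9) + (-10)*(-3) + (-15)*(12) = -159
  (PQ)[2][0] = (-11)*(-2) + (-15)*(-4) + (1)*(-7) = 75
  (PQ)[2][1] = (-11)*(-7) + (-15)*(7) + (1)*(-3) = -31
  (PQ)[2][2] = (-11)*(-9) + (-15)*(-3) + (1)*(12) = 156
PQ =
[      -94        -9        87 ]
[      143       -32      -159 ]
[       75       -31       156 ]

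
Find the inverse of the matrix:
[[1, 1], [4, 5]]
[[5, -1], [-4, 1]]

For [[a,b],[c,d]], inverse = (1/det)·[[d,-b],[-c,a]]
det = 1·5 - 1·4 = 1
Inverse = (1/1)·[[5, -1], [-4, 1]]
        = [[5, -1], [-4, 1]]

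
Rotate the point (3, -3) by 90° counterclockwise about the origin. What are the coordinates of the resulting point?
(3, 3)

Rotation matrix R(θ) = [[cos θ, -sin θ], [sin θ, cos θ]]; for θ = 90°:
R = [[0, -1], [1, 0]]
Result: R × [3, -3]ᵀ = [0·3 + (-1)·-3, 1·3 + (0)·-3]ᵀ = (3, 3)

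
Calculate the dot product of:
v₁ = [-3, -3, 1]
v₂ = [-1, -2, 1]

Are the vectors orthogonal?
10, No

The dot product is the sum of products of corresponding components.
v₁·v₂ = (-3)*(-1) + (-3)*(-2) + (1)*(1) = 3 + 6 + 1 = 10.
Two vectors are orthogonal iff their dot product is 0; here the dot product is 10, so the vectors are not orthogonal.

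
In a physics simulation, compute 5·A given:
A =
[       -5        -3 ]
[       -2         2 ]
5A =
[      -25       -15 ]
[      -10        10 ]

Scalar multiplication is elementwise: (5A)[i][j] = 5 * A[i][j].
  (5A)[0][0] = 5 * (-5) = -25
  (5A)[0][1] = 5 * (-3) = -15
  (5A)[1][0] = 5 * (-2) = -10
  (5A)[1][1] = 5 * (2) = 10
5A =
[      -25       -15 ]
[      -10        10 ]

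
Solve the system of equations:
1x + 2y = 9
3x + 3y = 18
x = 3, y = 3

Use elimination (row reduction):
Equation 1: 1x + 2y = 9.
Equation 2: 3x + 3y = 18.
Multiply Eq1 by 3 and Eq2 by 1: 3x + 6y = 27;  3x + 3y = 18.
Subtract: (-3)y = -9, so y = 3.
Back-substitute into Eq1: 1x + 2*(3) = 9, so x = 3.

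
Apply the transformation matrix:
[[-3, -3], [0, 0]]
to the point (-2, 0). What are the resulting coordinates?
(6, 0)

Matrix multiplication:
[[-3, -3], [0, 0]] × [-2, 0]ᵀ
= [-3×-2 + -3×0, 0×-2 + 0×0]ᵀ
= [6.0000, 0.0000]ᵀ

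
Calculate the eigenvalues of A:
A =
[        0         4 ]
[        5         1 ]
λ = -4, 5

Solve det(A - λI) = 0. For a 2×2 matrix the characteristic equation is λ² - (trace)λ + det = 0.
trace(A) = a + d = 0 + 1 = 1.
det(A) = a*d - b*c = (0)*(1) - (4)*(5) = 0 - 20 = -20.
Characteristic equation: λ² - (1)λ + (-20) = 0.
Discriminant = (1)² - 4*(-20) = 1 + 80 = 81.
λ = (1 ± √81) / 2 = (1 ± 9) / 2 = -4, 5.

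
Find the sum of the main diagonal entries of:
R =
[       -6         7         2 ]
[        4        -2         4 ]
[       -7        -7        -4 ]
tr(R) = -6 - 2 - 4 = -12

The trace of a square matrix is the sum of its diagonal entries.
Diagonal entries of R: R[0][0] = -6, R[1][1] = -2, R[2][2] = -4.
tr(R) = -6 - 2 - 4 = -12.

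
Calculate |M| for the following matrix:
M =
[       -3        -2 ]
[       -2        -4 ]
det(M) = 8

For a 2×2 matrix [[a, b], [c, d]], det = a*d - b*c.
det(M) = (-3)*(-4) - (-2)*(-2) = 12 - 4 = 8.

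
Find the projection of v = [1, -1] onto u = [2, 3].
[-2/13, -3/13]

The projection of v onto u is proj_u(v) = ((v·u) / (u·u)) · u.
v·u = (1)*(2) + (-1)*(3) = -1.
u·u = (2)*(2) + (3)*(3) = 13.
coefficient = -1 / 13 = -1/13.
proj_u(v) = -1/13 · [2, 3] = [-2/13, -3/13].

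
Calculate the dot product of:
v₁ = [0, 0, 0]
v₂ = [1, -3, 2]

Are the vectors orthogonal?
0, Yes

The dot product is the sum of products of corresponding components.
v₁·v₂ = (0)*(1) + (0)*(-3) + (0)*(2) = 0 + 0 + 0 = 0.
Two vectors are orthogonal iff their dot product is 0; here the dot product is 0, so the vectors are orthogonal.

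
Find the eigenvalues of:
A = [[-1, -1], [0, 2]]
λ = -1, 2

Solve det(A - λI) = 0. For a 2×2 matrix this is λ² - (trace)λ + det = 0.
trace(A) = -1 + 2 = 1.
det(A) = (-1)*(2) - (-1)*(0) = -2 - 0 = -2.
Characteristic equation: λ² - (1)λ + (-2) = 0.
Discriminant: (1)² - 4*(-2) = 1 + 8 = 9.
Roots: λ = (1 ± √9) / 2 = -1, 2.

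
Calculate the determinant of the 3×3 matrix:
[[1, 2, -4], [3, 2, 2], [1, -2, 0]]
40

Expansion along first row:
det = 1·det([[2,2],[-2,0]]) - 2·det([[3,2],[1,0]]) + -4·det([[3,2],[1,-2]])
    = 1·(2·0 - 2·-2) - 2·(3·0 - 2·1) + -4·(3·-2 - 2·1)
    = 1·4 - 2·-2 + -4·-8
    = 4 + 4 + 32 = 40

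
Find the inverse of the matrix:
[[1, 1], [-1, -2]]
[[2, 1], [-1, -1]]

For [[a,b],[c,d]], inverse = (1/det)·[[d,-b],[-c,a]]
det = 1·-2 - 1·-1 = -1
Inverse = (1/-1)·[[-2, -1], [1, 1]]
        = [[2, 1], [-1, -1]]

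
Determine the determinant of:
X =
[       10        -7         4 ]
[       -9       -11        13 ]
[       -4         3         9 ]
det(X) = -1867

Expand along row 0 (cofactor expansion): det(X) = a*(e*i - f*h) - b*(d*i - f*g) + c*(d*h - e*g), where the 3×3 is [[a, b, c], [d, e, f], [g, h, i]].
Minor M_00 = (-11)*(9) - (13)*(3) = -99 - 39 = -138.
Minor M_01 = (-9)*(9) - (13)*(-4) = -81 + 52 = -29.
Minor M_02 = (-9)*(3) - (-11)*(-4) = -27 - 44 = -71.
det(X) = (10)*(-138) - (-7)*(-29) + (4)*(-71) = -1380 - 203 - 284 = -1867.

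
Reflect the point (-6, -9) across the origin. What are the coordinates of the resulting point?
(6, 9)

Reflection across origin: (-6, -9) → (6, 9)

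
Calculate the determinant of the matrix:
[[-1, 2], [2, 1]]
-5

For a 2×2 matrix [[a, b], [c, d]], det = ad - bc
det = (-1)(1) - (2)(2) = -1 - 4 = -5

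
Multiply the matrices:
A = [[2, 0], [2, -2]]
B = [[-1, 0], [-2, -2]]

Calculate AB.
[[-2, 0], [2, 4]]

Each entry (i,j) of AB = sum over k of A[i][k]*B[k][j].
(AB)[0][0] = (2)*(-1) + (0)*(-2) = -2
(AB)[0][1] = (2)*(0) + (0)*(-2) = 0
(AB)[1][0] = (2)*(-1) + (-2)*(-2) = 2
(AB)[1][1] = (2)*(0) + (-2)*(-2) = 4
AB = [[-2, 0], [2, 4]]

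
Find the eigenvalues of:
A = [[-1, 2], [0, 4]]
λ = -1, 4

Solve det(A - λI) = 0. For a 2×2 matrix this is λ² - (trace)λ + det = 0.
trace(A) = -1 + 4 = 3.
det(A) = (-1)*(4) - (2)*(0) = -4 - 0 = -4.
Characteristic equation: λ² - (3)λ + (-4) = 0.
Discriminant: (3)² - 4*(-4) = 9 + 16 = 25.
Roots: λ = (3 ± √25) / 2 = -1, 4.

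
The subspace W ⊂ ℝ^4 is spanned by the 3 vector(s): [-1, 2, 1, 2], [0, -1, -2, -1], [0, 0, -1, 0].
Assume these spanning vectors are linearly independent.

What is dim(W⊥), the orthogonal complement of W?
dim(W⊥) = 1

For any subspace W of ℝ^n, dim(W) + dim(W⊥) = n (the whole-space dimension).
Here the given 3 vectors are linearly independent, so dim(W) = 3.
Thus dim(W⊥) = n - dim(W) = 4 - 3 = 1.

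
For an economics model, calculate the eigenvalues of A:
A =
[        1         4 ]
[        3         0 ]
λ = -3, 4

Solve det(A - λI) = 0. For a 2×2 matrix the characteristic equation is λ² - (trace)λ + det = 0.
trace(A) = a + d = 1 + 0 = 1.
det(A) = a*d - b*c = (1)*(0) - (4)*(3) = 0 - 12 = -12.
Characteristic equation: λ² - (1)λ + (-12) = 0.
Discriminant = (1)² - 4*(-12) = 1 + 48 = 49.
λ = (1 ± √49) / 2 = (1 ± 7) / 2 = -3, 4.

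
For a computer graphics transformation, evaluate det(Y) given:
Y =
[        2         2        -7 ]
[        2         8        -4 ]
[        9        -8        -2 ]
det(Y) = 456

Expand along row 0 (cofactor expansion): det(Y) = a*(e*i - f*h) - b*(d*i - f*g) + c*(d*h - e*g), where the 3×3 is [[a, b, c], [d, e, f], [g, h, i]].
Minor M_00 = (8)*(-2) - (-4)*(-8) = -16 - 32 = -48.
Minor M_01 = (2)*(-2) - (-4)*(9) = -4 + 36 = 32.
Minor M_02 = (2)*(-8) - (8)*(9) = -16 - 72 = -88.
det(Y) = (2)*(-48) - (2)*(32) + (-7)*(-88) = -96 - 64 + 616 = 456.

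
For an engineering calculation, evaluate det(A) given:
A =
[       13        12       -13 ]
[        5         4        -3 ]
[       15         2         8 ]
det(A) = 124

Expand along row 0 (cofactor expansion): det(A) = a*(e*i - f*h) - b*(d*i - f*g) + c*(d*h - e*g), where the 3×3 is [[a, b, c], [d, e, f], [g, h, i]].
Minor M_00 = (4)*(8) - (-3)*(2) = 32 + 6 = 38.
Minor M_01 = (5)*(8) - (-3)*(15) = 40 + 45 = 85.
Minor M_02 = (5)*(2) - (4)*(15) = 10 - 60 = -50.
det(A) = (13)*(38) - (12)*(85) + (-13)*(-50) = 494 - 1020 + 650 = 124.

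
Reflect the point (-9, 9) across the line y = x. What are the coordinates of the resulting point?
(9, -9)

Reflection across line y = x: (-9, 9) → (9, -9)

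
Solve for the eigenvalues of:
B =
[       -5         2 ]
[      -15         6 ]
λ = 0, 1

Solve det(B - λI) = 0. For a 2×2 matrix the characteristic equation is λ² - (trace)λ + det = 0.
trace(B) = a + d = -5 + 6 = 1.
det(B) = a*d - b*c = (-5)*(6) - (2)*(-15) = -30 + 30 = 0.
Characteristic equation: λ² - (1)λ + (0) = 0.
Discriminant = (1)² - 4*(0) = 1 - 0 = 1.
λ = (1 ± √1) / 2 = (1 ± 1) / 2 = 0, 1.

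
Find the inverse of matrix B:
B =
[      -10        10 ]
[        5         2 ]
det(B) = -70
B⁻¹ =
[    -1/35       1/7 ]
[     1/14       1/7 ]

For a 2×2 matrix B = [[a, b], [c, d]] with det(B) ≠ 0, B⁻¹ = (1/det(B)) * [[d, -b], [-c, a]].
det(B) = (-10)*(2) - (10)*(5) = -20 - 50 = -70.
B⁻¹ = (1/-70) * [[2, -10], [-5, -10]].
Dividing each entry by -70 and reducing:
B⁻¹ =
[    -1/35       1/7 ]
[     1/14       1/7 ]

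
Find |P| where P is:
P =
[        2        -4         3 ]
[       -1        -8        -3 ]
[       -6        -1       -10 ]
det(P) = -19

Expand along row 0 (cofactor expansion): det(P) = a*(e*i - f*h) - b*(d*i - f*g) + c*(d*h - e*g), where the 3×3 is [[a, b, c], [d, e, f], [g, h, i]].
Minor M_00 = (-8)*(-10) - (-3)*(-1) = 80 - 3 = 77.
Minor M_01 = (-1)*(-10) - (-3)*(-6) = 10 - 18 = -8.
Minor M_02 = (-1)*(-1) - (-8)*(-6) = 1 - 48 = -47.
det(P) = (2)*(77) - (-4)*(-8) + (3)*(-47) = 154 - 32 - 141 = -19.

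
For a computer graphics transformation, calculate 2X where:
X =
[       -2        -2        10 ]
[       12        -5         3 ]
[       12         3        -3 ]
2X =
[       -4        -4        20 ]
[       24       -10         6 ]
[       24         6        -6 ]

Scalar multiplication is elementwise: (2X)[i][j] = 2 * X[i][j].
  (2X)[0][0] = 2 * (-2) = -4
  (2X)[0][1] = 2 * (-2) = -4
  (2X)[0][2] = 2 * (10) = 20
  (2X)[1][0] = 2 * (12) = 24
  (2X)[1][1] = 2 * (-5) = -10
  (2X)[1][2] = 2 * (3) = 6
  (2X)[2][0] = 2 * (12) = 24
  (2X)[2][1] = 2 * (3) = 6
  (2X)[2][2] = 2 * (-3) = -6
2X =
[       -4        -4        20 ]
[       24       -10         6 ]
[       24         6        -6 ]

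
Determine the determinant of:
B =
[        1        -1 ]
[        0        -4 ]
det(B) = -4

For a 2×2 matrix [[a, b], [c, d]], det = a*d - b*c.
det(B) = (1)*(-4) - (-1)*(0) = -4 - 0 = -4.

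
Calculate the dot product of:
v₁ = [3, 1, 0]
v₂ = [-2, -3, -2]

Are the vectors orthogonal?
-9, No

The dot product is the sum of products of corresponding components.
v₁·v₂ = (3)*(-2) + (1)*(-3) + (0)*(-2) = -6 - 3 + 0 = -9.
Two vectors are orthogonal iff their dot product is 0; here the dot product is -9, so the vectors are not orthogonal.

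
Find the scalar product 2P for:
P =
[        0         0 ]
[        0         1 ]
2P =
[        0         0 ]
[        0         2 ]

Scalar multiplication is elementwise: (2P)[i][j] = 2 * P[i][j].
  (2P)[0][0] = 2 * (0) = 0
  (2P)[0][1] = 2 * (0) = 0
  (2P)[1][0] = 2 * (0) = 0
  (2P)[1][1] = 2 * (1) = 2
2P =
[        0         0 ]
[        0         2 ]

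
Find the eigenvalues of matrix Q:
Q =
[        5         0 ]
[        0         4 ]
λ = 4, 5

Solve det(Q - λI) = 0. For a 2×2 matrix the characteristic equation is λ² - (trace)λ + det = 0.
trace(Q) = a + d = 5 + 4 = 9.
det(Q) = a*d - b*c = (5)*(4) - (0)*(0) = 20 - 0 = 20.
Characteristic equation: λ² - (9)λ + (20) = 0.
Discriminant = (9)² - 4*(20) = 81 - 80 = 1.
λ = (9 ± √1) / 2 = (9 ± 1) / 2 = 4, 5.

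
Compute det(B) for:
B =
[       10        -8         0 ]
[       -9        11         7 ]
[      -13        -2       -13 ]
det(B) = 374

Expand along row 0 (cofactor expansion): det(B) = a*(e*i - f*h) - b*(d*i - f*g) + c*(d*h - e*g), where the 3×3 is [[a, b, c], [d, e, f], [g, h, i]].
Minor M_00 = (11)*(-13) - (7)*(-2) = -143 + 14 = -129.
Minor M_01 = (-9)*(-13) - (7)*(-13) = 117 + 91 = 208.
Minor M_02 = (-9)*(-2) - (11)*(-13) = 18 + 143 = 161.
det(B) = (10)*(-129) - (-8)*(208) + (0)*(161) = -1290 + 1664 + 0 = 374.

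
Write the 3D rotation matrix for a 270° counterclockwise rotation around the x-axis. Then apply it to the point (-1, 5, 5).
R = [[1, 0, 0], [0, 0, 1], [0, -1, 0]]; R·(-1, 5, 5) = (-1, 5, -5)

Rotation matrix for 270° around x-axis:
cos(270°) = 0, sin(270°) = -1
R = [[1, 0, 0], [0, 0, 1], [0, -1, 0]]
Apply to (-1, 5, 5): R·[-1, 5, 5]ᵀ = (-1, 5, -5)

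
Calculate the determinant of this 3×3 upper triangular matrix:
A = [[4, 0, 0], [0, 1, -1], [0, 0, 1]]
4

The determinant of a triangular matrix is the product of its diagonal entries (the off-diagonal entries above the diagonal do not affect it).
det(A) = (4) * (1) * (1) = 4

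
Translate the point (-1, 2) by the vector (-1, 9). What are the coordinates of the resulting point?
(-2, 11)

Translation by (-1, 9):
x' = -1 + -1 = -2
y' = 2 + 9 = 11
Homogeneous matrix: [[1, 0, -1], [0, 1, 9], [0, 0, 1]]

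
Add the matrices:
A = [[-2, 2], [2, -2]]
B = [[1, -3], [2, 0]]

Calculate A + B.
[[-1, -1], [4, -2]]

Add corresponding elements:
(-2)+(1)=-1
(2)+(-3)=-1
(2)+(2)=4
(-2)+(0)=-2
A + B = [[-1, -1], [4, -2]]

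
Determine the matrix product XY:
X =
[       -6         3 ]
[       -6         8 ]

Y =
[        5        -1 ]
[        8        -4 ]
XY =
[       -6        -6 ]
[       34       -26 ]

Matrix multiplication: (XY)[i][j] = sum over k of X[i][k] * Y[k][j].
  (XY)[0][0] = (-6)*(5) + (3)*(8) = -6
  (XY)[0][1] = (-6)*(-1) + (3)*(-4) = -6
  (XY)[1][0] = (-6)*(5) + (8)*(8) = 34
  (XY)[1][1] = (-6)*(-1) + (8)*(-4) = -26
XY =
[       -6        -6 ]
[       34       -26 ]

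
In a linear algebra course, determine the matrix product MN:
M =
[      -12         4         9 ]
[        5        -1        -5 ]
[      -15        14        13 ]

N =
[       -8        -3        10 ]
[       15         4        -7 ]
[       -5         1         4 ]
MN =
[      111        61      -112 ]
[      -30       -24        37 ]
[      265       114      -196 ]

Matrix multiplication: (MN)[i][j] = sum over k of M[i][k] * N[k][j].
  (MN)[0][0] = (-12)*(-8) + (4)*(15) + (9)*(-5) = 111
  (MN)[0][1] = (-12)*(-3) + (4)*(4) + (9)*(1) = 61
  (MN)[0][2] = (-12)*(10) + (4)*(-7) + (9)*(4) = -112
  (MN)[1][0] = (5)*(-8) + (-1)*(15) + (-5)*(-5) = -30
  (MN)[1][1] = (5)*(-3) + (-1)*(4) + (-5)*(1) = -24
  (MN)[1][2] = (5)*(10) + (-1)*(-7) + (-5)*(4) = 37
  (MN)[2][0] = (-15)*(-8) + (14)*(15) + (13)*(-5) = 265
  (MN)[2][1] = (-15)*(-3) + (14)*(4) + (13)*(1) = 114
  (MN)[2][2] = (-15)*(10) + (14)*(-7) + (13)*(4) = -196
MN =
[      111        61      -112 ]
[      -30       -24        37 ]
[      265       114      -196 ]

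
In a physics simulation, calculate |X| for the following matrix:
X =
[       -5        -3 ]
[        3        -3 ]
det(X) = 24

For a 2×2 matrix [[a, b], [c, d]], det = a*d - b*c.
det(X) = (-5)*(-3) - (-3)*(3) = 15 + 9 = 24.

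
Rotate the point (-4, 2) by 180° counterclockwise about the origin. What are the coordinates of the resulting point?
(4, -2)

Rotation matrix R(θ) = [[cos θ, -sin θ], [sin θ, cos θ]]; for θ = 180°:
R = [[-1, 0], [0, -1]]
Result: R × [-4, 2]ᵀ = [-1·-4 + (0)·2, 0·-4 + (-1)·2]ᵀ = (4, -2)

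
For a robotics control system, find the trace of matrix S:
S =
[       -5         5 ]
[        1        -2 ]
tr(S) = -5 - 2 = -7

The trace of a square matrix is the sum of its diagonal entries.
Diagonal entries of S: S[0][0] = -5, S[1][1] = -2.
tr(S) = -5 - 2 = -7.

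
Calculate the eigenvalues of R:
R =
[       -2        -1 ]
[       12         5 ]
λ = 1, 2

Solve det(R - λI) = 0. For a 2×2 matrix the characteristic equation is λ² - (trace)λ + det = 0.
trace(R) = a + d = -2 + 5 = 3.
det(R) = a*d - b*c = (-2)*(5) - (-1)*(12) = -10 + 12 = 2.
Characteristic equation: λ² - (3)λ + (2) = 0.
Discriminant = (3)² - 4*(2) = 9 - 8 = 1.
λ = (3 ± √1) / 2 = (3 ± 1) / 2 = 1, 2.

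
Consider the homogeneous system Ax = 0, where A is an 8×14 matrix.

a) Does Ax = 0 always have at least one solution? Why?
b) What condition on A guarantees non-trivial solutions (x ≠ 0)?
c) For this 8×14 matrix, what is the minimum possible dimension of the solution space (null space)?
a) Yes, x = 0 is always a solution. b) When A has linearly dependent columns (rank < n). c) Minimum nullity = 6.

a) x = 0 satisfies A·0 = 0, so the zero vector is always a solution.
b) Non-trivial solutions exist iff the columns of A are linearly dependent, equivalently rank(A) < n (the number of columns).
c) By rank-nullity, rank(A) + nullity(A) = n = 14. Since A has only 8 rows, rank(A) ≤ 8, so nullity(A) ≥ 14 - 8 = 6.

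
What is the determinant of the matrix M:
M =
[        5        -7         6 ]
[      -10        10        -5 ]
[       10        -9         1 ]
det(M) = 45

Expand along row 0 (cofactor expansion): det(M) = a*(e*i - f*h) - b*(d*i - f*g) + c*(d*h - e*g), where the 3×3 is [[a, b, c], [d, e, f], [g, h, i]].
Minor M_00 = (10)*(1) - (-5)*(-9) = 10 - 45 = -35.
Minor M_01 = (-10)*(1) - (-5)*(10) = -10 + 50 = 40.
Minor M_02 = (-10)*(-9) - (10)*(10) = 90 - 100 = -10.
det(M) = (5)*(-35) - (-7)*(40) + (6)*(-10) = -175 + 280 - 60 = 45.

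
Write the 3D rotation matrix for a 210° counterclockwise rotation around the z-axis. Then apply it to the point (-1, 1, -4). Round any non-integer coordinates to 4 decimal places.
R = [[-√3/2, 1/2, 0], [-1/2, -√3/2, 0], [0, 0, 1]]; R·(-1, 1, -4) = (1.3660, -0.3660, -4.0000)

Rotation matrix for 210° around z-axis:
cos(210°) = -√3/2, sin(210°) = -1/2
R = [[-√3/2, 1/2, 0], [-1/2, -√3/2, 0], [0, 0, 1]]
Apply to (-1, 1, -4): R·[-1, 1, -4]ᵀ = (1.3660, -0.3660, -4.0000)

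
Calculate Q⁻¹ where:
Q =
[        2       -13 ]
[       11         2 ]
det(Q) = 147
Q⁻¹ =
[    2/147    13/147 ]
[  -11/147     2/147 ]

For a 2×2 matrix Q = [[a, b], [c, d]] with det(Q) ≠ 0, Q⁻¹ = (1/det(Q)) * [[d, -b], [-c, a]].
det(Q) = (2)*(2) - (-13)*(11) = 4 + 143 = 147.
Q⁻¹ = (1/147) * [[2, 13], [-11, 2]].
Dividing each entry by 147 and reducing:
Q⁻¹ =
[    2/147    13/147 ]
[  -11/147     2/147 ]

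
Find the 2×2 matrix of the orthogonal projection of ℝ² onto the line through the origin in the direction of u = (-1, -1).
[[1/2, 1/2], [1/2, 1/2]]

The orthogonal projection onto the line spanned by a nonzero vector u = (a, b) has matrix P = (u uᵀ) / (uᵀ u) = (1/(a² + b²)) · [[a², ab], [ab, b²]].
Here u = (-1, -1), so a² + b² = 1 + 1 = 2.
P = (1/2) · [[1, 1], [1, 1]] = [[1/2, 1/2], [1/2, 1/2]].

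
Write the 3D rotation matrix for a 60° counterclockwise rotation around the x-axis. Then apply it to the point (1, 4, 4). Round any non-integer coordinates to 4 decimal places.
R = [[1, 0, 0], [0, 1/2, -√3/2], [0, √3/2, 1/2]]; R·(1, 4, 4) = (1.0000, -1.4641, 5.4641)

Rotation matrix for 60° around x-axis:
cos(60°) = 1/2, sin(60°) = √3/2
R = [[1, 0, 0], [0, 1/2, -√3/2], [0, √3/2, 1/2]]
Apply to (1, 4, 4): R·[1, 4, 4]ᵀ = (1.0000, -1.4641, 5.4641)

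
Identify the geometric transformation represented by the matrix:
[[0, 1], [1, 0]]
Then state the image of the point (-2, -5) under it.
reflection across the line y = x; image of (-2, -5) is (-5, -2)

This is a symmetric orthogonal matrix with determinant -1, which characterizes a reflection in ℝ².
The matrix [[0, 1], [1, 0]] represents: reflection across the line y = x.
Applying it to (-2, -5): [0·-2 + 1·-5, 1·-2 + 0·-5] = (-5, -2).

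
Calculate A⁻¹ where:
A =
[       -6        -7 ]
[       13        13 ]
det(A) = 13
A⁻¹ =
[        1      7/13 ]
[       -1     -6/13 ]

For a 2×2 matrix A = [[a, b], [c, d]] with det(A) ≠ 0, A⁻¹ = (1/det(A)) * [[d, -b], [-c, a]].
det(A) = (-6)*(13) - (-7)*(13) = -78 + 91 = 13.
A⁻¹ = (1/13) * [[13, 7], [-13, -6]].
Dividing each entry by 13 and reducing:
A⁻¹ =
[        1      7/13 ]
[       -1     -6/13 ]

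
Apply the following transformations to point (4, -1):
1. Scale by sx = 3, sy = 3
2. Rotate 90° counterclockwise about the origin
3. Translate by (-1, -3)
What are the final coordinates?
(2, 9)

Step 1: Scale → (12, -3)
Step 2: Rotate 90° → (3, 12)
Step 3: Translate → (2, 9)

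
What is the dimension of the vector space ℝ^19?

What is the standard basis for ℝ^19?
Dimension = 19; standard basis = {e_1, e_2, e_3, …, e_19}

ℝ^19 is the space of 19-tuples of real numbers; its dimension is 19.
The standard basis consists of 19 vectors: e_1, e_2, e_3, …, e_19, where e_i is the vector with 1 in position i and 0 elsewhere.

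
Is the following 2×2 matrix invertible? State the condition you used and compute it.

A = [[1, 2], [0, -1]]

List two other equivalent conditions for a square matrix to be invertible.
Yes, invertible; det(A) = -1 ≠ 0. Equivalent conditions: rank(A) = 2; Ax = 0 has only the trivial solution; 0 is not an eigenvalue; the columns of A are linearly independent.

To check invertibility, compute det(A).
The given matrix is triangular, so det(A) equals the product of its diagonal entries = -1 ≠ 0.
Since det(A) ≠ 0, A is invertible.
Equivalent conditions for a square matrix A to be invertible:
- rank(A) = 2 (full rank).
- The homogeneous system Ax = 0 has only the trivial solution x = 0.
- 0 is not an eigenvalue of A.
- The columns (equivalently rows) of A are linearly independent.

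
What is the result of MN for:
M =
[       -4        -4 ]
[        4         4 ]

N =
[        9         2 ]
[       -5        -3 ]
MN =
[      -16         4 ]
[       16        -4 ]

Matrix multiplication: (MN)[i][j] = sum over k of M[i][k] * N[k][j].
  (MN)[0][0] = (-4)*(9) + (-4)*(-5) = -16
  (MN)[0][1] = (-4)*(2) + (-4)*(-3) = 4
  (MN)[1][0] = (4)*(9) + (4)*(-5) = 16
  (MN)[1][1] = (4)*(2) + (4)*(-3) = -4
MN =
[      -16         4 ]
[       16        -4 ]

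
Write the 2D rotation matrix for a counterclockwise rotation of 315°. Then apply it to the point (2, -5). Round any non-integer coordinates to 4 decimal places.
R = [[√2/2, √2/2], [-√2/2, √2/2]]; R·(2, -5) = (-2.1213, -4.9497)

Rotation matrix formula: R(θ) = [[cos θ, -sin θ], [sin θ, cos θ]]
For θ = 315°:
cos(315°) = √2/2
sin(315°) = -√2/2
R = [[√2/2, √2/2], [-√2/2, √2/2]]
Apply to (2, -5): [√2/2·2 + (√2/2)·-5, -√2/2·2 + √2/2·-5] = (-2.1213, -4.9497)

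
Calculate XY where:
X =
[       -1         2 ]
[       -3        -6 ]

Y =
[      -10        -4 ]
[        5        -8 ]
XY =
[       20       -12 ]
[        0        60 ]

Matrix multiplication: (XY)[i][j] = sum over k of X[i][k] * Y[k][j].
  (XY)[0][0] = (-1)*(-10) + (2)*(5) = 20
  (XY)[0][1] = (-1)*(-4) + (2)*(-8) = -12
  (XY)[1][0] = (-3)*(-10) + (-6)*(5) = 0
  (XY)[1][1] = (-3)*(-4) + (-6)*(-8) = 60
XY =
[       20       -12 ]
[        0        60 ]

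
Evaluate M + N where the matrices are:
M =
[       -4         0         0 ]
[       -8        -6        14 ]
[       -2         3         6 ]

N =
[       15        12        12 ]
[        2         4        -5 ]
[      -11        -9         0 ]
M + N =
[       11        12        12 ]
[       -6        -2         9 ]
[      -13        -6         6 ]

Matrix addition is elementwise: (M+N)[i][j] = M[i][j] + N[i][j].
  (M+N)[0][0] = (-4) + (15) = 11
  (M+N)[0][1] = (0) + (12) = 12
  (M+N)[0][2] = (0) + (12) = 12
  (M+N)[1][0] = (-8) + (2) = -6
  (M+N)[1][1] = (-6) + (4) = -2
  (M+N)[1][2] = (14) + (-5) = 9
  (M+N)[2][0] = (-2) + (-11) = -13
  (M+N)[2][1] = (3) + (-9) = -6
  (M+N)[2][2] = (6) + (0) = 6
M + N =
[       11        12        12 ]
[       -6        -2         9 ]
[      -13        -6         6 ]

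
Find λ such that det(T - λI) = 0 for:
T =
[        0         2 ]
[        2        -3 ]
λ = -4, 1

Solve det(T - λI) = 0. For a 2×2 matrix the characteristic equation is λ² - (trace)λ + det = 0.
trace(T) = a + d = 0 - 3 = -3.
det(T) = a*d - b*c = (0)*(-3) - (2)*(2) = 0 - 4 = -4.
Characteristic equation: λ² - (-3)λ + (-4) = 0.
Discriminant = (-3)² - 4*(-4) = 9 + 16 = 25.
λ = (-3 ± √25) / 2 = (-3 ± 5) / 2 = -4, 1.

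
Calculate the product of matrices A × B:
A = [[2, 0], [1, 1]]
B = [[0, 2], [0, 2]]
[[0, 4], [0, 4]]

Matrix multiplication:
C[0][0] = 2×0 + 0×0 = 0
C[0][1] = 2×2 + 0×2 = 4
C[1][0] = 1×0 + 1×0 = 0
C[1][1] = 1×2 + 1×2 = 4
Result: [[0, 4], [0, 4]]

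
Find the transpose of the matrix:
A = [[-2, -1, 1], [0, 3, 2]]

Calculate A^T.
[[-2, 0], [-1, 3], [1, 2]]

The transpose sends entry (i,j) to (j,i); rows become columns.
Row 0 of A: [-2, -1, 1] -> column 0 of A^T.
Row 1 of A: [0, 3, 2] -> column 1 of A^T.
A^T = [[-2, 0], [-1, 3], [1, 2]]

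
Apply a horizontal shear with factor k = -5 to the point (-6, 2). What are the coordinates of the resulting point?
(-16, 2)

Shear matrix for horizontal shear with factor k = -5:
[[1, -5], [0, 1]]
Result: (-6, 2) → (-16, 2)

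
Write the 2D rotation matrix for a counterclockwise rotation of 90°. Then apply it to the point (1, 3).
R = [[0, -1], [1, 0]]; R·(1, 3) = (-3, 1)

Rotation matrix formula: R(θ) = [[cos θ, -sin θ], [sin θ, cos θ]]
For θ = 90°:
cos(90°) = 0
sin(90°) = 1
R = [[0, -1], [1, 0]]
Apply to (1, 3): [0·1 + (-1)·3, 1·1 + 0·3] = (-3, 1)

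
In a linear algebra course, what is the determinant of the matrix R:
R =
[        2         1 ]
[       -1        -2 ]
det(R) = -3

For a 2×2 matrix [[a, b], [c, d]], det = a*d - b*c.
det(R) = (2)*(-2) - (1)*(-1) = -4 + 1 = -3.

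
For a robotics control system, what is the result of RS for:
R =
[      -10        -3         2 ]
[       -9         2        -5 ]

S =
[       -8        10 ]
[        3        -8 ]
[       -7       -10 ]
RS =
[       57       -96 ]
[      113       -56 ]

Matrix multiplication: (RS)[i][j] = sum over k of R[i][k] * S[k][j].
  (RS)[0][0] = (-10)*(-8) + (-3)*(3) + (2)*(-7) = 57
  (RS)[0][1] = (-10)*(10) + (-3)*(-8) + (2)*(-10) = -96
  (RS)[1][0] = (-9)*(-8) + (2)*(3) + (-5)*(-7) = 113
  (RS)[1][1] = (-9)*(10) + (2)*(-8) + (-5)*(-10) = -56
RS =
[       57       -96 ]
[      113       -56 ]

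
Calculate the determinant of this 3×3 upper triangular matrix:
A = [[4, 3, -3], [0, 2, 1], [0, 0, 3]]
24

The determinant of a triangular matrix is the product of its diagonal entries (the off-diagonal entries above the diagonal do not affect it).
det(A) = (4) * (2) * (3) = 24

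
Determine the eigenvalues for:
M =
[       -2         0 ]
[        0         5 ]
λ = -2, 5

Solve det(M - λI) = 0. For a 2×2 matrix the characteristic equation is λ² - (trace)λ + det = 0.
trace(M) = a + d = -2 + 5 = 3.
det(M) = a*d - b*c = (-2)*(5) - (0)*(0) = -10 - 0 = -10.
Characteristic equation: λ² - (3)λ + (-10) = 0.
Discriminant = (3)² - 4*(-10) = 9 + 40 = 49.
λ = (3 ± √49) / 2 = (3 ± 7) / 2 = -2, 5.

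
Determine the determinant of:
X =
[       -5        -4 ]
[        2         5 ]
det(X) = -17

For a 2×2 matrix [[a, b], [c, d]], det = a*d - b*c.
det(X) = (-5)*(5) - (-4)*(2) = -25 + 8 = -17.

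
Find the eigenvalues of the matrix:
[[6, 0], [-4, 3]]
λ = 3 and λ = 6

Characteristic equation: det(A - λI) = 0
λ² - (trace)λ + (det) = 0
λ² - (9)λ + (18) = 0
λ² - 9λ + 18 = 0
Solving: λ = 3, 6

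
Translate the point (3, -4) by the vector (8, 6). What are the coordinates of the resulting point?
(11, 2)

Translation by (8, 6):
x' = 3 + 8 = 11
y' = -4 + 6 = 2
Homogeneous matrix: [[1, 0, 8], [0, 1, 6], [0, 0, 1]]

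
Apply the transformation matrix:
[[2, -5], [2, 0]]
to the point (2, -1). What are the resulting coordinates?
(9, 4)

Matrix multiplication:
[[2, -5], [2, 0]] × [2, -1]ᵀ
= [2×2 + -5×-1, 2×2 + 0×-1]ᵀ
= [9.0000, 4.0000]ᵀ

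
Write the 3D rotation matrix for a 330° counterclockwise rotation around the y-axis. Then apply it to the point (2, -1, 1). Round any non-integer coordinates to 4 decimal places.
R = [[√3/2, 0, -1/2], [0, 1, 0], [1/2, 0, √3/2]]; R·(2, -1, 1) = (1.2321, -1.0000, 1.8660)

Rotation matrix for 330° around y-axis:
cos(330°) = √3/2, sin(330°) = -1/2
R = [[√3/2, 0, -1/2], [0, 1, 0], [1/2, 0, √3/2]]
Apply to (2, -1, 1): R·[2, -1, 1]ᵀ = (1.2321, -1.0000, 1.8660)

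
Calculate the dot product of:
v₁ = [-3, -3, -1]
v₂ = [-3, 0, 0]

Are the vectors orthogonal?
9, No

The dot product is the sum of products of corresponding components.
v₁·v₂ = (-3)*(-3) + (-3)*(0) + (-1)*(0) = 9 + 0 + 0 = 9.
Two vectors are orthogonal iff their dot product is 0; here the dot product is 9, so the vectors are not orthogonal.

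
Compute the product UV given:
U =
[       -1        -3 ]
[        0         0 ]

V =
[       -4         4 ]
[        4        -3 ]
UV =
[       -8         5 ]
[        0         0 ]

Matrix multiplication: (UV)[i][j] = sum over k of U[i][k] * V[k][j].
  (UV)[0][0] = (-1)*(-4) + (-3)*(4) = -8
  (UV)[0][1] = (-1)*(4) + (-3)*(-3) = 5
  (UV)[1][0] = (0)*(-4) + (0)*(4) = 0
  (UV)[1][1] = (0)*(4) + (0)*(-3) = 0
UV =
[       -8         5 ]
[        0         0 ]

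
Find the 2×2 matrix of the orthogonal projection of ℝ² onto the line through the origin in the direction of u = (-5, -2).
[[25/29, 10/29], [10/29, 4/29]]

The orthogonal projection onto the line spanned by a nonzero vector u = (a, b) has matrix P = (u uᵀ) / (uᵀ u) = (1/(a² + b²)) · [[a², ab], [ab, b²]].
Here u = (-5, -2), so a² + b² = 25 + 4 = 29.
P = (1/29) · [[25, 10], [10, 4]] = [[25/29, 10/29], [10/29, 4/29]].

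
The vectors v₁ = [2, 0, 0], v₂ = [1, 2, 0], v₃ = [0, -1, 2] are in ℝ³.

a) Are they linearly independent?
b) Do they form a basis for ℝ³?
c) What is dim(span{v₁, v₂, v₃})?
Yes independent, yes basis, dim = 3

Stack v₁, v₂, v₃ as rows of a 3×3 matrix.
[[2, 0, 0]; [1, 2, 0]; [0, -1, 2]] is already lower triangular with nonzero diagonal entries (2, 2, 2), so its determinant is the product of the diagonal entries, det = (2)·(2)·(2) = 8 ≠ 0, and the rows are linearly independent.
Three linearly independent vectors in ℝ³ form a basis for ℝ³, so dim(span{v₁,v₂,v₃}) = 3.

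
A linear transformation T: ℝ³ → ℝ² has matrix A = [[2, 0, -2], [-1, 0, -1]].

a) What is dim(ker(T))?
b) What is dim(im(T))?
dim(ker) = 1, dim(im) = 2

The two rows are not scalar multiples of one another (no single k satisfies row 2 = k × row 1), so they are linearly independent.
Thus rank(A) = 2.
dim(im(T)) = rank(A) = 2.
By the rank-nullity theorem applied to T: ℝ³ → ℝ², rank(A) + nullity(A) = 3 (the domain dimension), so dim(ker(T)) = 3 - 2 = 1.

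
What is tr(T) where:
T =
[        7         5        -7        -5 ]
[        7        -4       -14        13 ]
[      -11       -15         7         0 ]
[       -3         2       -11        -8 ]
tr(T) = 7 - 4 + 7 - 8 = 2

The trace of a square matrix is the sum of its diagonal entries.
Diagonal entries of T: T[0][0] = 7, T[1][1] = -4, T[2][2] = 7, T[3][3] = -8.
tr(T) = 7 - 4 + 7 - 8 = 2.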